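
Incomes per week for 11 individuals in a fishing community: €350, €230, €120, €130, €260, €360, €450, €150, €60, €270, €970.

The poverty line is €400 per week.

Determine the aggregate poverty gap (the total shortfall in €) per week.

€1,670

Below z: €60, €120, €130, €150, €230, €260, €270, €350, €360 (q = 9 of N = 11).
Individual gaps: 400−60 = 340; 400−120 = 280; 400−130 = 270; 400−150 = 250; 400−230 = 170; 400−260 = 140; 400−270 = 130; 400−350 = 50; 400−360 = 40.
Aggregate gap = €1,670.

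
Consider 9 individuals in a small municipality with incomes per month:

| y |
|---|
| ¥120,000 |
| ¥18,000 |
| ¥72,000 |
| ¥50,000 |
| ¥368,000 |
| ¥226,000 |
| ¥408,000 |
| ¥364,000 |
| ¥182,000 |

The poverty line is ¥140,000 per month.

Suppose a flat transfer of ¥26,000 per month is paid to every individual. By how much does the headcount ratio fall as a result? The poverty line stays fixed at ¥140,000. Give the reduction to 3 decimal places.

Before: below the line — ¥18,000, ¥50,000, ¥72,000, ¥120,000; headcount ratio = 0.44444.
After the ¥26,000 transfer: below the line — ¥44,000, ¥76,000, ¥98,000; headcount ratio = 0.33333.
Reduction = 0.44444 − 0.33333 = 0.111.

0.111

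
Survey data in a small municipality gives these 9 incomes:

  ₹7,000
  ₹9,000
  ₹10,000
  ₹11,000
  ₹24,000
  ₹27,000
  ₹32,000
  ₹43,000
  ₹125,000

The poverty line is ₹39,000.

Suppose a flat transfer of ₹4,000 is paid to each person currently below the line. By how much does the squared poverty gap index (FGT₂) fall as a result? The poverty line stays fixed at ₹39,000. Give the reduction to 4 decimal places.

0.0812

Before: below the line — ₹7,000, ₹9,000, ₹10,000, ₹11,000, ₹24,000, ₹27,000, ₹32,000; squared poverty gap index (FGT₂) = 0.289795.
After the ₹4,000 transfer: below the line — ₹11,000, ₹13,000, ₹14,000, ₹15,000, ₹28,000, ₹31,000, ₹36,000; squared poverty gap index (FGT₂) = 0.208562.
Reduction = 0.289795 − 0.208562 = 0.0812.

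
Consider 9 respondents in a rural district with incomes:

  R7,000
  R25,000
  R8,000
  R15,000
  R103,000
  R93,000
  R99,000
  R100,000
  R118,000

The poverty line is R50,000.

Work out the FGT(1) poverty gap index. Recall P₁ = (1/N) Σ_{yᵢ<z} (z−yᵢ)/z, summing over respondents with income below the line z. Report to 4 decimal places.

0.3222

Poor units: R7,000, R8,000, R15,000, R25,000 (q = 4 of N = 9).
Shortfall ratios: (50000−7000)/50000 = 0.8600; (50000−8000)/50000 = 0.8400; (50000−15000)/50000 = 0.7000; (50000−25000)/50000 = 0.5000.
Σ = 2.900000. Dividing by the full population N = 9 gives P₁ = 0.3222.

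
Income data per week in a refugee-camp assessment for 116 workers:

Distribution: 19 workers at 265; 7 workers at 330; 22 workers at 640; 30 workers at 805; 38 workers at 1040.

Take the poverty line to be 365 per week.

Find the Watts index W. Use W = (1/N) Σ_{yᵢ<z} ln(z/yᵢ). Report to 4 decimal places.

0.0585

Incomes under z: 19×265, 7×330 (q = 26 of N = 116).
ln(z/y) terms: ln(365/265) = 0.3202 (×19); ln(365/330) = 0.1008 (×7).
W = 6.788816 / 116 = 0.0585.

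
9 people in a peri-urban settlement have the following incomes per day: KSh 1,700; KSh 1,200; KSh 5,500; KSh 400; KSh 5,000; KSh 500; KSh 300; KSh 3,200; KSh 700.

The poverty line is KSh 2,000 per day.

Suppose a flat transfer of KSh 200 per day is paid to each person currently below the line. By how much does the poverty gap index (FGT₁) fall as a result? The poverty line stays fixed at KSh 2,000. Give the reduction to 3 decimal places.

Before: below the line — KSh 300, KSh 400, KSh 500, KSh 700, KSh 1,200, KSh 1,700; poverty gap index (FGT₁) = 0.40000.
After the KSh 200 transfer: below the line — KSh 500, KSh 600, KSh 700, KSh 900, KSh 1,400, KSh 1,900; poverty gap index (FGT₁) = 0.33333.
Reduction = 0.40000 − 0.33333 = 0.067.

0.067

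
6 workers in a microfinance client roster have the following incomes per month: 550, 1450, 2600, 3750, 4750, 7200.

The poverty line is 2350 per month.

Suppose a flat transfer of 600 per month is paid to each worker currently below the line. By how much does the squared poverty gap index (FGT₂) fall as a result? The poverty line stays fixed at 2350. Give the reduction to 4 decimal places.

Before: below the line — 550, 1450; squared poverty gap index (FGT₂) = 0.122227.
After the 600 transfer: below the line — 1150, 2050; squared poverty gap index (FGT₂) = 0.046175.
Reduction = 0.122227 − 0.046175 = 0.0761.

0.0761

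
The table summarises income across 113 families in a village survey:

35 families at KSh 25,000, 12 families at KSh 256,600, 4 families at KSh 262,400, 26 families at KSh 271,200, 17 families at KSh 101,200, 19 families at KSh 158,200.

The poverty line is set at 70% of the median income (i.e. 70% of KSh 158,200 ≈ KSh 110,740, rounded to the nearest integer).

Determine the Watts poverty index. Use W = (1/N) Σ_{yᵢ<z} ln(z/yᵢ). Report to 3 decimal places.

0.475

Below z: 35×KSh 25,000, 17×KSh 101,200 (q = 52 of N = 113).
Log shortfalls: ln(110740/25000) = 1.4883 (×35); ln(110740/101200) = 0.0901 (×17).
W = 53.622293 / 113 = 0.475.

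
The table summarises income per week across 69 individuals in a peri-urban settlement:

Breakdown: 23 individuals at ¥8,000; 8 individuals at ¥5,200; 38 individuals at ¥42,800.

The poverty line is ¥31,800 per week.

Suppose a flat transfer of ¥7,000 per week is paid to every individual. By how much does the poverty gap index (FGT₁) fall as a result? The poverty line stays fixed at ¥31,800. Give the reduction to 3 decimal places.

Before: below the line — 8×¥5,200, 23×¥8,000; poverty gap index (FGT₁) = 0.34646.
After the ¥7,000 transfer: below the line — 8×¥12,200, 23×¥15,000; poverty gap index (FGT₁) = 0.24756.
Reduction = 0.34646 − 0.24756 = 0.099.

0.099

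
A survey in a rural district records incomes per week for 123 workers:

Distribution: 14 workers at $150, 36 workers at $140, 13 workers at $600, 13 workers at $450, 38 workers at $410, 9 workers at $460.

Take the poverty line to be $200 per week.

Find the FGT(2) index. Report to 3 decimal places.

0.033

Below the line: 36×$140, 14×$150 (q = 50 of N = 123).
Relative gaps: (200−140)/200 = 0.3000 (×36); (200−150)/200 = 0.2500 (×14).
Squared: 0.0900 (×36); 0.0625 (×14).
Sum = 4.115000; P₂ = 4.115000 / 123 = 0.033.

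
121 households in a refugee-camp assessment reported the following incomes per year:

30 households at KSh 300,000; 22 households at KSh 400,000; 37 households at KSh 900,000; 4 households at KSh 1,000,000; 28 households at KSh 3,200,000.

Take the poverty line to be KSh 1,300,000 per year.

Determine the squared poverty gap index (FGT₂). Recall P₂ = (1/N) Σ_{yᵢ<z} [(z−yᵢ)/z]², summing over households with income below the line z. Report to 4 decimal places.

0.2646

Below the line: 30×KSh 300,000, 22×KSh 400,000, 37×KSh 900,000, 4×KSh 1,000,000 (q = 93 of N = 121).
Normalized shortfalls: (1300000−300000)/1300000 = 0.7692 (×30); (1300000−400000)/1300000 = 0.6923 (×22); (1300000−900000)/1300000 = 0.3077 (×37); (1300000−1000000)/1300000 = 0.2308 (×4).
Squared: 0.5917 (×30); 0.4793 (×22); 0.0947 (×37); 0.0533 (×4).
Sum = 32.011834; P₂ = 32.011834 / 121 = 0.2646.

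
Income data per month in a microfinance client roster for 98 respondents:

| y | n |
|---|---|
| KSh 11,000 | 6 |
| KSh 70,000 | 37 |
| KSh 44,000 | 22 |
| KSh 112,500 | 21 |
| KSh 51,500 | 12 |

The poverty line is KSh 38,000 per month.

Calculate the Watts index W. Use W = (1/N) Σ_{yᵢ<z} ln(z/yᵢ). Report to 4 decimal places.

0.0759

Below the line: 6×KSh 11,000 (q = 6 of N = 98).
ln(z/y) terms: ln(38000/11000) = 1.2397 (×6).
W = 7.438145 / 98 = 0.0759.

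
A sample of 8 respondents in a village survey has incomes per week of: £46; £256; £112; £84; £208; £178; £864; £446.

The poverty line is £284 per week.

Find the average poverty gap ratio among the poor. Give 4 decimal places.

0.4812

Incomes under z: £46, £84, £112, £178, £208, £256 (q = 6 of N = 8).
Shortfall ratios (z−y)/z: 0.8380, 0.7042, 0.6056, 0.3732, 0.2676, 0.0986; sum = 2.887324.
The income-gap ratio divides by q (the poor only): 2.887324 / 6 = 0.4812.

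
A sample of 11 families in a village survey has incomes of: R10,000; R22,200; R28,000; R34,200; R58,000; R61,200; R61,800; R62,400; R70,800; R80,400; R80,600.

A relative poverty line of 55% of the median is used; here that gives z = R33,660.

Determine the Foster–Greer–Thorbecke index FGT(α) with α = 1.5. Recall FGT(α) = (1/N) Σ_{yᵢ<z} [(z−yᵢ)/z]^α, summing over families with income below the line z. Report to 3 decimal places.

Incomes under z: R10,000, R22,200, R28,000 (q = 3 of N = 11).
Normalized shortfalls: (33660−10000)/33660 = 0.7029; (33660−22200)/33660 = 0.3405; (33660−28000)/33660 = 0.1682.
Raised to α = 1.5: 0.58932; 0.19866; 0.06895.
Sum = 0.856931; FGT(1.5) = 0.856931 / 11 = 0.078.

0.078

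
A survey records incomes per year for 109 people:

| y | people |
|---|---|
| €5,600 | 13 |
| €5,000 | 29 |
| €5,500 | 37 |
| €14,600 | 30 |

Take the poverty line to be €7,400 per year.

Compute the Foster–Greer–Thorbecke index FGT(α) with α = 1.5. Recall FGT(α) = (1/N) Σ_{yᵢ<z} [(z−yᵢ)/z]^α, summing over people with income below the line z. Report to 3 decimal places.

0.108

Poor units: 29×€5,000, 37×€5,500, 13×€5,600 (q = 79 of N = 109).
Shortfall ratios: (7400−5000)/7400 = 0.3243 (×29); (7400−5500)/7400 = 0.2568 (×37); (7400−5600)/7400 = 0.2432 (×13).
Raised to α = 1.5: 0.18470 (×29); 0.13010 (×37); 0.11997 (×13).
Sum = 11.729659; FGT(1.5) = 11.729659 / 109 = 0.108.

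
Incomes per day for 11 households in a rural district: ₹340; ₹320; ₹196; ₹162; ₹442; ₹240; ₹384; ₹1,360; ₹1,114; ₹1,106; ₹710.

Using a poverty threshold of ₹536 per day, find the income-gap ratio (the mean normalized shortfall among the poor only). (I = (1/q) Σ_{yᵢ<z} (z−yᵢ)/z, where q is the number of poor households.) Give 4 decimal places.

0.4446

Incomes under z: ₹162, ₹196, ₹240, ₹320, ₹340, ₹384, ₹442 (q = 7 of N = 11).
Relative gaps: 0.6978, 0.6343, 0.5522, 0.4030, 0.3657, 0.2836, 0.1754; sum = 3.111940.
I averages over the q = 7 poor units only: 3.111940 / 7 = 0.4446.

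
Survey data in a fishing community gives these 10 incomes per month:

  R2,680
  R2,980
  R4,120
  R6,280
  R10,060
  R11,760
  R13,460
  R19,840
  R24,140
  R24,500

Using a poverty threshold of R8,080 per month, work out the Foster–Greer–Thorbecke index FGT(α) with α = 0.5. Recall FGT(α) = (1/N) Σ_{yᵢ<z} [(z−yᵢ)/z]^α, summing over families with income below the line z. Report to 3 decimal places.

0.278

Poor units: R2,680, R2,980, R4,120, R6,280 (q = 4 of N = 10).
Gap ratios (z−y)/z: (8080−2680)/8080 = 0.6683; (8080−2980)/8080 = 0.6312; (8080−4120)/8080 = 0.4901; (8080−6280)/8080 = 0.2228.
Raised to α = 0.5: 0.81751; 0.79447; 0.70007; 0.47199.
Sum = 2.784038; FGT(0.5) = 2.784038 / 10 = 0.278.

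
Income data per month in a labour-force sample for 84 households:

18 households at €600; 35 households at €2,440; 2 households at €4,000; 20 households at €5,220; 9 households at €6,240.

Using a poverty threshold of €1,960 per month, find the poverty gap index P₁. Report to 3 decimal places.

0.149

Below z: 18×€600 (q = 18 of N = 84).
Relative gaps: (1960−600)/1960 = 0.6939 (×18).
Σ = 12.489796. Dividing by the full population N = 84 gives P₁ = 0.149.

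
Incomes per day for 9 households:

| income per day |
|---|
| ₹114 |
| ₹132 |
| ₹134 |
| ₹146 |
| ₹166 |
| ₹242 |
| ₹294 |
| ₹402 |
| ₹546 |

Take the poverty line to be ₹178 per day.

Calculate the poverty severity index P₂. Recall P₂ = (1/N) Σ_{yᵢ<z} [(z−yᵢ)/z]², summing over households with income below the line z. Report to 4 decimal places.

0.0327

Below the line: ₹114, ₹132, ₹134, ₹146, ₹166 (q = 5 of N = 9).
Normalized shortfalls: (178−114)/178 = 0.3596; (178−132)/178 = 0.2584; (178−134)/178 = 0.2472; (178−146)/178 = 0.1798; (178−166)/178 = 0.0674.
Squared: 0.1293; 0.0668; 0.0611; 0.0323; 0.0045.
Sum = 0.294029; P₂ = 0.294029 / 9 = 0.0327.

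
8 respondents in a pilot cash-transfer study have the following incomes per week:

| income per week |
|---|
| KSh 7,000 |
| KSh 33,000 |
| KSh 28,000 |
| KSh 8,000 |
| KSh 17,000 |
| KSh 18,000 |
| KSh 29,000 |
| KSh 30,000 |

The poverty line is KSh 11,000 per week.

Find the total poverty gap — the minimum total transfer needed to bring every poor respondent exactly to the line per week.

KSh 7,000

Below the line: KSh 7,000, KSh 8,000 (q = 2 of N = 8).
Individual gaps: 11000−7000 = 4000; 11000−8000 = 3000.
Aggregate gap = KSh 7,000.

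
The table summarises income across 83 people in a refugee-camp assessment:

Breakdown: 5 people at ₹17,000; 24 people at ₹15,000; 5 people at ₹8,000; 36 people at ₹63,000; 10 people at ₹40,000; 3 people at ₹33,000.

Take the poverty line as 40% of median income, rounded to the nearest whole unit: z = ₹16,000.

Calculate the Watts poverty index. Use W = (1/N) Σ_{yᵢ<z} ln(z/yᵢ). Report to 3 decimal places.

0.060

Below the line: 5×₹8,000, 24×₹15,000 (q = 29 of N = 83).
Log gaps: ln(16000/8000) = 0.6931 (×5); ln(16000/15000) = 0.0645 (×24).
W = 5.014660 / 83 = 0.060.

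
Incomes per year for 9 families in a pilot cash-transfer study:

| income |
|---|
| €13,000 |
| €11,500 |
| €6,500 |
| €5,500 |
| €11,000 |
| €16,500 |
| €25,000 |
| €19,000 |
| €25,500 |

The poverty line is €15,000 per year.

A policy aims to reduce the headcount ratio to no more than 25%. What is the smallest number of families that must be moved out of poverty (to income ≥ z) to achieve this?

3

5 of the 9 families are poor, so H = 5/9 = 0.556.
A headcount ratio of at most 25% allows at most ⌊0.25 × 9⌋ = 2 poor families.
So at least 5 − 2 = 3 must be lifted.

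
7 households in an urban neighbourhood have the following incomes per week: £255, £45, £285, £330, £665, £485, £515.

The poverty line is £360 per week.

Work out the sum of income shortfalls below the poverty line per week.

£525

Incomes under z: £45, £255, £285, £330 (q = 4 of N = 7).
Individual gaps: 360−45 = 315; 360−255 = 105; 360−285 = 75; 360−330 = 30.
Aggregate gap = £525.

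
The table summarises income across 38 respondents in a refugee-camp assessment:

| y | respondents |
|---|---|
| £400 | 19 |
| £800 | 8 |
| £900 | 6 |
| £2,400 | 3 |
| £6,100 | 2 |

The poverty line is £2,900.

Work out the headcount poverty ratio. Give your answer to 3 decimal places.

0.947

36 of the 38 respondents have income below £2,900.
H = 36/38 = 0.947.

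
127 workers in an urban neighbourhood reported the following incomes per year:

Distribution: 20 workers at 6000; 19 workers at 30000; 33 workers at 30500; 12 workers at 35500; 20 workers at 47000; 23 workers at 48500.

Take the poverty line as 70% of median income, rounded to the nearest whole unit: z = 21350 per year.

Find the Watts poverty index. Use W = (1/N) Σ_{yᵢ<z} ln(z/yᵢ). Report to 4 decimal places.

0.1999

Below the line: 20×6000 (q = 20 of N = 127).
Log shortfalls: ln(21350/6000) = 1.2693 (×20).
W = 25.385845 / 127 = 0.1999.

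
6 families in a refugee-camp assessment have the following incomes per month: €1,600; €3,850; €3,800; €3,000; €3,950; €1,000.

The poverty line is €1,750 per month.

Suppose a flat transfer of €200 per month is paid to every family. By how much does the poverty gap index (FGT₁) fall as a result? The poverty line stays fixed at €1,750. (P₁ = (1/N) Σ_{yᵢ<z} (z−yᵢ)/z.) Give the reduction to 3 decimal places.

Before: below the line — €1,000, €1,600; poverty gap index (FGT₁) = 0.08571.
After the €200 transfer: below the line — €1,200; poverty gap index (FGT₁) = 0.05238.
Reduction = 0.08571 − 0.05238 = 0.033.

0.033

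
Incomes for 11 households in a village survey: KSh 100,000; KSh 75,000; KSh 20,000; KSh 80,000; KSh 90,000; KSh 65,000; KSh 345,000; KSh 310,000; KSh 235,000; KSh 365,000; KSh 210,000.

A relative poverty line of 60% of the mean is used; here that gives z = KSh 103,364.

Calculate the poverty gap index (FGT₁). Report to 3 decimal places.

Below z: KSh 20,000, KSh 65,000, KSh 75,000, KSh 80,000, KSh 90,000, KSh 100,000 (q = 6 of N = 11).
Normalized shortfalls: (103364−20000)/103364 = 0.8065; (103364−65000)/103364 = 0.3712; (103364−75000)/103364 = 0.2744; (103364−80000)/103364 = 0.2260; (103364−90000)/103364 = 0.1293; (103364−100000)/103364 = 0.0325.
Sum of shortfalls = 1.839944; P₁ averages over all N: 1.839944 / 11 = 0.167.

0.167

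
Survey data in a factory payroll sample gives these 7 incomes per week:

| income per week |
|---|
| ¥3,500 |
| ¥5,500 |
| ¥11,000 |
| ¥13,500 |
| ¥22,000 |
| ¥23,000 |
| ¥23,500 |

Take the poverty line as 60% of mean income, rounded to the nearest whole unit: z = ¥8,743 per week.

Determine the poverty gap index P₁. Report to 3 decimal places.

Incomes under z: ¥3,500, ¥5,500 (q = 2 of N = 7).
Gap ratios (z−y)/z: (8743−3500)/8743 = 0.5997; (8743−5500)/8743 = 0.3709.
Σ = 0.970605. Dividing by the full population N = 7 gives P₁ = 0.139.

0.139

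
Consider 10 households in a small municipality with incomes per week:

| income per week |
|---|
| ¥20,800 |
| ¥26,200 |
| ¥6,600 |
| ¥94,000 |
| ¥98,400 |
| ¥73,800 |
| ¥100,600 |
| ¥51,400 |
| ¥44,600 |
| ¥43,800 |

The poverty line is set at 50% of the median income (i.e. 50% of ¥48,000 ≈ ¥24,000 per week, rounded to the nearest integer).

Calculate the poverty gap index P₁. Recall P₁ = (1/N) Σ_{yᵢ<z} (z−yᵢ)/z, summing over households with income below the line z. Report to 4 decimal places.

Below z: ¥6,600, ¥20,800 (q = 2 of N = 10).
Relative gaps: (24000−6600)/24000 = 0.7250; (24000−20800)/24000 = 0.1333.
Σ = 0.858333. Dividing by the full population N = 10 gives P₁ = 0.0858.

0.0858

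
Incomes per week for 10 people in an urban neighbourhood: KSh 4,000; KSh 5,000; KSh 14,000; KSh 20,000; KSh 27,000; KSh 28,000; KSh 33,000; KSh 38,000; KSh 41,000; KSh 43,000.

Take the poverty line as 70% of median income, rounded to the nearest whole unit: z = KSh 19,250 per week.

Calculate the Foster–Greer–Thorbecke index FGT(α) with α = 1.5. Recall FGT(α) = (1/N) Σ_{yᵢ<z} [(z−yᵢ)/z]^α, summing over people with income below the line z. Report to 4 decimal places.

0.1484

Poor units: KSh 4,000, KSh 5,000, KSh 14,000 (q = 3 of N = 10).
Gap ratios (z−y)/z: (19250−4000)/19250 = 0.7922; (19250−5000)/19250 = 0.7403; (19250−14000)/19250 = 0.2727.
Raised to α = 1.5: 0.70511; 0.63691; 0.14243.
Sum = 1.484447; FGT(1.5) = 1.484447 / 10 = 0.1484.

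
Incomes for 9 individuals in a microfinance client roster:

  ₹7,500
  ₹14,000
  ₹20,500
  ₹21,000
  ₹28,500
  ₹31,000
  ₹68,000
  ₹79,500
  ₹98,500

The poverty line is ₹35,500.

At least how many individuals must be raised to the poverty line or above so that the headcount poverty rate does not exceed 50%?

Currently q = 6 of N = 9 are below the line (H = 0.667).
A headcount ratio of at most 50% allows at most ⌊0.50 × 9⌋ = 4 poor individuals.
So at least 6 − 4 = 2 must be lifted.

2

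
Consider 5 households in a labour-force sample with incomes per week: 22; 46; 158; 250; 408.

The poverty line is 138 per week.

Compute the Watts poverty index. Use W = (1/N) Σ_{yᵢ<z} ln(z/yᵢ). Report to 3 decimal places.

Below z: 22, 46 (q = 2 of N = 5).
Log shortfalls: ln(138/22) = 1.8362; ln(138/46) = 1.0986.
W = 2.934824 / 5 = 0.587.

0.587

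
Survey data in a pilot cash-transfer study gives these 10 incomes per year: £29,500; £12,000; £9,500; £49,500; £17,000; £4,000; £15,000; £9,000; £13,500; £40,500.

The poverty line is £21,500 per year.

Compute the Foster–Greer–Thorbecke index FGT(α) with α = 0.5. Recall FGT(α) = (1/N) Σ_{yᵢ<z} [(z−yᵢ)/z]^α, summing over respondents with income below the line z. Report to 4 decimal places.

0.4694

Incomes under z: £4,000, £9,000, £9,500, £12,000, £13,500, £15,000, £17,000 (q = 7 of N = 10).
Shortfall ratios: (21500−4000)/21500 = 0.8140; (21500−9000)/21500 = 0.5814; (21500−9500)/21500 = 0.5581; (21500−12000)/21500 = 0.4419; (21500−13500)/21500 = 0.3721; (21500−15000)/21500 = 0.3023; (21500−17000)/21500 = 0.2093.
Raised to α = 0.5: 0.90219; 0.76249; 0.74709; 0.66473; 0.60999; 0.54984; 0.45750.
Sum = 4.693831; FGT(0.5) = 4.693831 / 10 = 0.4694.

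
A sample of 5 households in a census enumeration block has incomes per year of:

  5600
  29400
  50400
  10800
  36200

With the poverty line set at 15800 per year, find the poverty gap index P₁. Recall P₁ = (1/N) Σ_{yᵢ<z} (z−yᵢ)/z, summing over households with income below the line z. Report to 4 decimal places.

Below the line: 5600, 10800 (q = 2 of N = 5).
Normalized shortfalls: (15800−5600)/15800 = 0.6456; (15800−10800)/15800 = 0.3165.
Σ = 0.962025. Dividing by the full population N = 5 gives P₁ = 0.1924.

0.1924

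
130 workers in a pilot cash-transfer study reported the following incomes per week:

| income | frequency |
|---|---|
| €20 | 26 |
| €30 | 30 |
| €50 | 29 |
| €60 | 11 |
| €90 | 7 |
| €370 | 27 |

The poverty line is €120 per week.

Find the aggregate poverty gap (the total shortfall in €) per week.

€8,200

Below the line: 26×€20, 30×€30, 29×€50, 11×€60, 7×€90 (q = 103 of N = 130).
Individual gaps: 26×(120−20) = 2600; 30×(120−30) = 2700; 29×(120−50) = 2030; 11×(120−60) = 660; 7×(120−90) = 210.
Aggregate gap = €8,200.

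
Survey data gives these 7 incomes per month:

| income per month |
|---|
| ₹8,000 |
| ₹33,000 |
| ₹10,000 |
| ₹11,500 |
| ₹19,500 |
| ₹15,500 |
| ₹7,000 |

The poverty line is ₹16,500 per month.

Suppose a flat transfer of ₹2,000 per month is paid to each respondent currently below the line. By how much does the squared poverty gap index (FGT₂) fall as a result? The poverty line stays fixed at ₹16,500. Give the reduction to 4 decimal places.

0.0540

Before: below the line — ₹7,000, ₹8,000, ₹10,000, ₹11,500, ₹15,500; squared poverty gap index (FGT₂) = 0.121081.
After the ₹2,000 transfer: below the line — ₹9,000, ₹10,000, ₹12,000, ₹13,500; squared poverty gap index (FGT₂) = 0.067034.
Reduction = 0.121081 − 0.067034 = 0.0540.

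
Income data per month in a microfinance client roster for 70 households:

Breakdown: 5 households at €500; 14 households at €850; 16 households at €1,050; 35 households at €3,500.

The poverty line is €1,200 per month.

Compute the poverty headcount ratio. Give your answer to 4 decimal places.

0.5000

35 of the 70 households have income below €1,200.
H = 35/70 = 0.5000.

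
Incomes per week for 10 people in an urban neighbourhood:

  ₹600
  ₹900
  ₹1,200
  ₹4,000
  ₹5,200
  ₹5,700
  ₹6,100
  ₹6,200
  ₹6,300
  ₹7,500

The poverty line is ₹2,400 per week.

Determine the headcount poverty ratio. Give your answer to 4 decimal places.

3 of the 10 people have income below ₹2,400.
H = 3/10 = 0.3000.

0.3000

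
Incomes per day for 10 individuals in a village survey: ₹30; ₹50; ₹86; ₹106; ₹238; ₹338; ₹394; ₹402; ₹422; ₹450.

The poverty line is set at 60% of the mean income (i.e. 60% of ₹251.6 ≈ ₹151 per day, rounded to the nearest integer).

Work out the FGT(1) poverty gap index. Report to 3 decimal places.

0.220

Below z: ₹30, ₹50, ₹86, ₹106 (q = 4 of N = 10).
Gap ratios (z−y)/z: (151−30)/151 = 0.8013; (151−50)/151 = 0.6689; (151−86)/151 = 0.4305; (151−106)/151 = 0.2980.
Σ = 2.198675. Dividing by the full population N = 10 gives P₁ = 0.220.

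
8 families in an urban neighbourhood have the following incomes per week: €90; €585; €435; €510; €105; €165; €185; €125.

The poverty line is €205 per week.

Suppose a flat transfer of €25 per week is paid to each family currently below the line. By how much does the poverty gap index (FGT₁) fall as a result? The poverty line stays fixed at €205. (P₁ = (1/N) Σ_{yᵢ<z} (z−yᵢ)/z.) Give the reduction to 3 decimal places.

Before: below the line — €90, €105, €125, €165, €185; poverty gap index (FGT₁) = 0.21646.
After the €25 transfer: below the line — €115, €130, €150, €190; poverty gap index (FGT₁) = 0.14329.
Reduction = 0.21646 − 0.14329 = 0.073.

0.073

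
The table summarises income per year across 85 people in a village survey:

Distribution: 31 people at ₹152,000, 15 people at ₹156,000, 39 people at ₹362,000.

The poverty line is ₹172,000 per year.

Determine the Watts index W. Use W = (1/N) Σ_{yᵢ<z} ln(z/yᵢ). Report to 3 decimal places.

0.062

Poor units: 31×₹152,000, 15×₹156,000 (q = 46 of N = 85).
Log gaps: ln(172000/152000) = 0.1236 (×31); ln(172000/156000) = 0.0976 (×15).
W = 5.296610 / 85 = 0.062.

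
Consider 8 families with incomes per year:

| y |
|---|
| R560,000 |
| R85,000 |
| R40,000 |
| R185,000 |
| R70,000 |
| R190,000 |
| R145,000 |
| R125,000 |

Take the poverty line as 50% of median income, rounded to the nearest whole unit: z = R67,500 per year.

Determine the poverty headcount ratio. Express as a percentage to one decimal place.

1 of the 8 families have income below R67,500.
H = 1/8 = 12.5%.

12.5%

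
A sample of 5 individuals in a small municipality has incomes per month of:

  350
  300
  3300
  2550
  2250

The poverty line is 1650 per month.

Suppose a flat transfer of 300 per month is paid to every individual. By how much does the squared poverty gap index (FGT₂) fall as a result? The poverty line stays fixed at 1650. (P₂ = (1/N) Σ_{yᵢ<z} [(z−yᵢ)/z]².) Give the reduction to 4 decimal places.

0.1036

Before: below the line — 300, 350; squared poverty gap index (FGT₂) = 0.258035.
After the 300 transfer: below the line — 600, 650; squared poverty gap index (FGT₂) = 0.154454.
Reduction = 0.258035 − 0.154454 = 0.1036.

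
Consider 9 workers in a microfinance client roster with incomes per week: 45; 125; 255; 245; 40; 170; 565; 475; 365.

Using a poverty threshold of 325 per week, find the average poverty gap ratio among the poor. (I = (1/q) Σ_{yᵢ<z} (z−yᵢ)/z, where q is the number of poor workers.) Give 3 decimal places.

0.549

Incomes under z: 40, 45, 125, 170, 245, 255 (q = 6 of N = 9).
Relative gaps: 0.8769, 0.8615, 0.6154, 0.4769, 0.2462, 0.2154; sum = 3.292308.
The income-gap ratio divides by q (the poor only): 3.292308 / 6 = 0.549.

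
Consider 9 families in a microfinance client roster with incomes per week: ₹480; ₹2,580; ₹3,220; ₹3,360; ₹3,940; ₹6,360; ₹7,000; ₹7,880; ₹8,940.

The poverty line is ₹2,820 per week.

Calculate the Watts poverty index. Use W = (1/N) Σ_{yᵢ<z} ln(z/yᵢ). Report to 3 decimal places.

Below the line: ₹480, ₹2,580 (q = 2 of N = 9).
ln(z/y) terms: ln(2820/480) = 1.7707; ln(2820/2580) = 0.0889.
W = 1.859654 / 9 = 0.207.

0.207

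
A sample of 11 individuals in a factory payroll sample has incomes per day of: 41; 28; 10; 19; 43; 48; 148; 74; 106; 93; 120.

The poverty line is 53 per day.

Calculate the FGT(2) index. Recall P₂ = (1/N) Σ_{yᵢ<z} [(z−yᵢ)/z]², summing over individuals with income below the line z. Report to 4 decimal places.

Below z: 10, 19, 28, 41, 43, 48 (q = 6 of N = 11).
Relative gaps: (53−10)/53 = 0.8113; (53−19)/53 = 0.6415; (53−28)/53 = 0.4717; (53−41)/53 = 0.2264; (53−43)/53 = 0.1887; (53−48)/53 = 0.0943.
Squared: 0.6582; 0.4115; 0.2225; 0.0513; 0.0356; 0.0089.
Sum = 1.388038; P₂ = 1.388038 / 11 = 0.1262.

0.1262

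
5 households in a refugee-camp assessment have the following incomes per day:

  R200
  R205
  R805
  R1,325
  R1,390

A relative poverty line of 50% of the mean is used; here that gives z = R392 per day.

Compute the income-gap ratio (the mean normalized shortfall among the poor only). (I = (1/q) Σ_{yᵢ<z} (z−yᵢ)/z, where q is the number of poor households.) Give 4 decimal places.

0.4834

Below z: R200, R205 (q = 2 of N = 5).
Relative gaps: 0.4898, 0.4770; sum = 0.966837.
I averages over the q = 2 poor units only: 0.966837 / 2 = 0.4834.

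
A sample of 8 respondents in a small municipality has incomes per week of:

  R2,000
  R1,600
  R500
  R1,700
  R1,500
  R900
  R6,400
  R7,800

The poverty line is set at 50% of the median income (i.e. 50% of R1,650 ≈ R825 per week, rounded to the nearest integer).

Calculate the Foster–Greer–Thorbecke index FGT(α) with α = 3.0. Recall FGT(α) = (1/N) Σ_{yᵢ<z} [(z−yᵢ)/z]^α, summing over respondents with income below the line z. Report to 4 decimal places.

Poor units: R500 (q = 1 of N = 8).
Relative gaps: (825−500)/825 = 0.3939.
Raised to α = 3.0: 0.06113.
Sum = 0.061135; FGT(3.0) = 0.061135 / 8 = 0.0076.

0.0076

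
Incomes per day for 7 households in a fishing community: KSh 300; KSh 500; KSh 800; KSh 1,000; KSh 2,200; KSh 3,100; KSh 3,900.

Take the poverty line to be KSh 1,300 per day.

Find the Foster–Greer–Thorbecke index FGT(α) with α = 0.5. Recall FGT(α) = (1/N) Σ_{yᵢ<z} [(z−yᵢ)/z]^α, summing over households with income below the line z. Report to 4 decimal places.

0.3946

Incomes under z: KSh 300, KSh 500, KSh 800, KSh 1,000 (q = 4 of N = 7).
Shortfall ratios: (1300−300)/1300 = 0.7692; (1300−500)/1300 = 0.6154; (1300−800)/1300 = 0.3846; (1300−1000)/1300 = 0.2308.
Raised to α = 0.5: 0.87706; 0.78446; 0.62017; 0.48038.
Sum = 2.762081; FGT(0.5) = 2.762081 / 7 = 0.3946.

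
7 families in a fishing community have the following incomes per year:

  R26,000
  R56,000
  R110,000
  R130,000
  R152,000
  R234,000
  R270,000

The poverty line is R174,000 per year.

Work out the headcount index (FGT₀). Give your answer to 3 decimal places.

0.714

5 of the 7 families have income below R174,000.
H = 5/7 = 0.714.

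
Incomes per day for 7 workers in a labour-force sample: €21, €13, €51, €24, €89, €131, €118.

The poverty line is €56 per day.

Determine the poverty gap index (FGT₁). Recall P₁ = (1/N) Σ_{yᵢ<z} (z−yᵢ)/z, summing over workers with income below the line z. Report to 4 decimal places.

Poor units: €13, €21, €24, €51 (q = 4 of N = 7).
Normalized shortfalls: (56−13)/56 = 0.7679; (56−21)/56 = 0.6250; (56−24)/56 = 0.5714; (56−51)/56 = 0.0893.
Sum of shortfalls = 2.053571; P₁ averages over all N: 2.053571 / 7 = 0.2934.

0.2934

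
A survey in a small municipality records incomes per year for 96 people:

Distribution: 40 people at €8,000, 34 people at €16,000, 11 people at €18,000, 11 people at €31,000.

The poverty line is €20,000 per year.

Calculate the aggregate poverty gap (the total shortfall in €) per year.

€638,000

Incomes under z: 40×€8,000, 34×€16,000, 11×€18,000 (q = 85 of N = 96).
Individual gaps: 40×(20000−8000) = 480000; 34×(20000−16000) = 136000; 11×(20000−18000) = 22000.
Aggregate gap = €638,000.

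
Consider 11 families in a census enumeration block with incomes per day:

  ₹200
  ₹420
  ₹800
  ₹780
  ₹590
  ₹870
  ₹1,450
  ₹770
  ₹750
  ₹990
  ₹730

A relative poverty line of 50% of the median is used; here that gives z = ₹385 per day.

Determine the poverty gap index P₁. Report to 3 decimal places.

Below z: ₹200 (q = 1 of N = 11).
Relative gaps: (385−200)/385 = 0.4805.
Σ = 0.480519. Dividing by the full population N = 11 gives P₁ = 0.044.

0.044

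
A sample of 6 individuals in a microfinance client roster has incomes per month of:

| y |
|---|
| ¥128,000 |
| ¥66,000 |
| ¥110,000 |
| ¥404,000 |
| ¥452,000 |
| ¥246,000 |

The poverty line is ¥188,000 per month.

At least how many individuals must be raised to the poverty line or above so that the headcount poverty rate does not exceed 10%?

3

Currently q = 3 of N = 6 are below the line (H = 0.500).
A headcount ratio of at most 10% allows at most ⌊0.10 × 6⌋ = 0 poor individuals.
So at least 3 − 0 = 3 must be lifted.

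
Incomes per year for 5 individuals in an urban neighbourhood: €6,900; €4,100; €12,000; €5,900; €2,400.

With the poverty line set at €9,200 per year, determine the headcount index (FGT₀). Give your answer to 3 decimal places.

0.800

4 of the 5 individuals have income below €9,200.
H = 4/5 = 0.800.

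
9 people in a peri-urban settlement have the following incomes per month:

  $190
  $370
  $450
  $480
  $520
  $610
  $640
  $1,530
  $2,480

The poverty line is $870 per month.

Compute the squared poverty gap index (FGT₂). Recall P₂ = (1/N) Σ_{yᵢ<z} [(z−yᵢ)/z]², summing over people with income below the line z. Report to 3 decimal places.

Below the line: $190, $370, $450, $480, $520, $610, $640 (q = 7 of N = 9).
Gap ratios (z−y)/z: (870−190)/870 = 0.7816; (870−370)/870 = 0.5747; (870−450)/870 = 0.4828; (870−480)/870 = 0.4483; (870−520)/870 = 0.4023; (870−610)/870 = 0.2989; (870−640)/870 = 0.2644.
Squared: 0.6109; 0.3303; 0.2331; 0.2010; 0.1618; 0.0893; 0.0699.
Sum = 1.696261; P₂ = 1.696261 / 9 = 0.188.

0.188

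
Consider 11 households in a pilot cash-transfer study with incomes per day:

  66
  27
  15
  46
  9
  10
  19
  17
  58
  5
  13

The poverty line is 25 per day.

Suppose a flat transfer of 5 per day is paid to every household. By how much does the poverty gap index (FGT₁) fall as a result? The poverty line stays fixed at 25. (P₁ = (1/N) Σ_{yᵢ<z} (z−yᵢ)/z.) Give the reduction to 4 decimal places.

Before: below the line — 5, 9, 10, 13, 15, 17, 19; poverty gap index (FGT₁) = 0.316364.
After the 5 transfer: below the line — 10, 14, 15, 18, 20, 22, 24; poverty gap index (FGT₁) = 0.189091.
Reduction = 0.316364 − 0.189091 = 0.1273.

0.1273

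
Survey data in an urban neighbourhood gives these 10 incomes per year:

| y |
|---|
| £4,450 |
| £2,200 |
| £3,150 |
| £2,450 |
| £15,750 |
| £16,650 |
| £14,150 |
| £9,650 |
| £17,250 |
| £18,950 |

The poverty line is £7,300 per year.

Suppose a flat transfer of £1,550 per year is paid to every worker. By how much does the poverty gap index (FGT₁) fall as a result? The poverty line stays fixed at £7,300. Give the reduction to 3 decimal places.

0.085

Before: below the line — £2,200, £2,450, £3,150, £4,450; poverty gap index (FGT₁) = 0.23219.
After the £1,550 transfer: below the line — £3,750, £4,000, £4,700, £6,000; poverty gap index (FGT₁) = 0.14726.
Reduction = 0.23219 − 0.14726 = 0.085.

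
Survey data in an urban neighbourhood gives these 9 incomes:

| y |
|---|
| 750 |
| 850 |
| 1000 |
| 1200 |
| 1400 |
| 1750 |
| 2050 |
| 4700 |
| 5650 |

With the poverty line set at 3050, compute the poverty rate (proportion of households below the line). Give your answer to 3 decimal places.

0.778

7 of the 9 households have income below 3050.
H = 7/9 = 0.778.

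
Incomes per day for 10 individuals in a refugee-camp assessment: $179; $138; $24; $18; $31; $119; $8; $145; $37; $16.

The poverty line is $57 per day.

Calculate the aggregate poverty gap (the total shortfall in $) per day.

Poor units: $8, $16, $18, $24, $31, $37 (q = 6 of N = 10).
Individual gaps: 57−8 = 49; 57−16 = 41; 57−18 = 39; 57−24 = 33; 57−31 = 26; 57−37 = 20.
Aggregate gap = $208.

$208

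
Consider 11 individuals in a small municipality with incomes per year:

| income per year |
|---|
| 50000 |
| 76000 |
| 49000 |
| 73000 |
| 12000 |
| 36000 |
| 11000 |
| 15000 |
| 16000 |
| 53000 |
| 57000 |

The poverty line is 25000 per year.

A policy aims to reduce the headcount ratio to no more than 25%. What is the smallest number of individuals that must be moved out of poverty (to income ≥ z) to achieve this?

2

Currently q = 4 of N = 11 are below the line (H = 0.364).
A headcount ratio of at most 25% allows at most ⌊0.25 × 11⌋ = 2 poor individuals.
So at least 4 − 2 = 2 must be lifted.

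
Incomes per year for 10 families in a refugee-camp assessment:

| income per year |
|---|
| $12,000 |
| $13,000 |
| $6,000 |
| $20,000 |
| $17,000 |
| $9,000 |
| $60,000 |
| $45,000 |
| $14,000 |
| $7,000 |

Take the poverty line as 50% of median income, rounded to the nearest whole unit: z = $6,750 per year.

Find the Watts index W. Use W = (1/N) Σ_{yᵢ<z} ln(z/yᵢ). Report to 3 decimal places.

0.012

Poor units: $6,000 (q = 1 of N = 10).
ln(z/y) terms: ln(6750/6000) = 0.1178.
W = 0.117783 / 10 = 0.012.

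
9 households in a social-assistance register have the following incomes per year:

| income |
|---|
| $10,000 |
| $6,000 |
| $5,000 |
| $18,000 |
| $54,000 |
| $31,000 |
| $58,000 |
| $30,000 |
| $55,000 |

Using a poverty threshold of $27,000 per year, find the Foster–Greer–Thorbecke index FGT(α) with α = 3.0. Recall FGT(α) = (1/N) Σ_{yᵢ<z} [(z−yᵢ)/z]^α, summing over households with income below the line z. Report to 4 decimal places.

Below z: $5,000, $6,000, $10,000, $18,000 (q = 4 of N = 9).
Relative gaps: (27000−5000)/27000 = 0.8148; (27000−6000)/27000 = 0.7778; (27000−10000)/27000 = 0.6296; (27000−18000)/27000 = 0.3333.
Raised to α = 3.0: 0.54097; 0.47051; 0.24961; 0.03704.
Sum = 1.298125; FGT(3.0) = 1.298125 / 9 = 0.1442.

0.1442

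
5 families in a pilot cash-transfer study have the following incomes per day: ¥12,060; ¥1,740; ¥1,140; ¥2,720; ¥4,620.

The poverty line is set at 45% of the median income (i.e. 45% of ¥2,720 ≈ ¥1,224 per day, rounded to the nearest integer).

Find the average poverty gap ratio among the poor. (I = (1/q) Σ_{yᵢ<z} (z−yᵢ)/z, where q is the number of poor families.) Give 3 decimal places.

Poor units: ¥1,140 (q = 1 of N = 5).
Shortfall ratios (z−y)/z: 0.0686; sum = 0.068627.
The income-gap ratio divides by q (the poor only): 0.068627 / 1 = 0.069.

0.069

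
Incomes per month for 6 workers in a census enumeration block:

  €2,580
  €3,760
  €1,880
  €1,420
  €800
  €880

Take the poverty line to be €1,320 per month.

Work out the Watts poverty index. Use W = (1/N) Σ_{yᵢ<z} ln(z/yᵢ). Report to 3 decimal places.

Incomes under z: €800, €880 (q = 2 of N = 6).
Log shortfalls: ln(1320/800) = 0.5008; ln(1320/880) = 0.4055.
W = 0.906240 / 6 = 0.151.

0.151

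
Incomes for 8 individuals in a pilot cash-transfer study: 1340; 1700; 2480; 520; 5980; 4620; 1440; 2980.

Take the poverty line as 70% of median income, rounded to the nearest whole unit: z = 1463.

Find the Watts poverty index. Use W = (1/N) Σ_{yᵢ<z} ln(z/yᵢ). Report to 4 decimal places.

0.1423

Poor units: 520, 1340, 1440 (q = 3 of N = 8).
Log gaps: ln(1463/520) = 1.0344; ln(1463/1340) = 0.0878; ln(1463/1440) = 0.0158.
W = 1.138081 / 8 = 0.1423.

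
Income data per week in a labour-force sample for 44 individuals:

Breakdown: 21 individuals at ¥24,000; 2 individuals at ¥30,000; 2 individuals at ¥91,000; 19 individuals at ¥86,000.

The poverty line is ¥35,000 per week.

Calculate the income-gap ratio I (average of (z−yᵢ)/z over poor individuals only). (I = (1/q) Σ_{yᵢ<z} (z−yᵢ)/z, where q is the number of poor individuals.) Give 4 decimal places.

0.2994

Below the line: 21×¥24,000, 2×¥30,000 (q = 23 of N = 44).
Shortfall ratios (z−y)/z: 0.3143 (×21), 0.1429 (×2); sum = 6.885714.
I averages over the q = 23 poor units only: 6.885714 / 23 = 0.2994.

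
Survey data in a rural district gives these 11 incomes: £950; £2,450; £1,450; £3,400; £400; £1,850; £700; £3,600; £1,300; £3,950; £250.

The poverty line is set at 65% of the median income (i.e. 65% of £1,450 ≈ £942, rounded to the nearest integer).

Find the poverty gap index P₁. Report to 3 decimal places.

Below the line: £250, £400, £700 (q = 3 of N = 11).
Shortfall ratios: (942−250)/942 = 0.7346; (942−400)/942 = 0.5754; (942−700)/942 = 0.2569.
Σ = 1.566879. Dividing by the full population N = 11 gives P₁ = 0.142.

0.142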